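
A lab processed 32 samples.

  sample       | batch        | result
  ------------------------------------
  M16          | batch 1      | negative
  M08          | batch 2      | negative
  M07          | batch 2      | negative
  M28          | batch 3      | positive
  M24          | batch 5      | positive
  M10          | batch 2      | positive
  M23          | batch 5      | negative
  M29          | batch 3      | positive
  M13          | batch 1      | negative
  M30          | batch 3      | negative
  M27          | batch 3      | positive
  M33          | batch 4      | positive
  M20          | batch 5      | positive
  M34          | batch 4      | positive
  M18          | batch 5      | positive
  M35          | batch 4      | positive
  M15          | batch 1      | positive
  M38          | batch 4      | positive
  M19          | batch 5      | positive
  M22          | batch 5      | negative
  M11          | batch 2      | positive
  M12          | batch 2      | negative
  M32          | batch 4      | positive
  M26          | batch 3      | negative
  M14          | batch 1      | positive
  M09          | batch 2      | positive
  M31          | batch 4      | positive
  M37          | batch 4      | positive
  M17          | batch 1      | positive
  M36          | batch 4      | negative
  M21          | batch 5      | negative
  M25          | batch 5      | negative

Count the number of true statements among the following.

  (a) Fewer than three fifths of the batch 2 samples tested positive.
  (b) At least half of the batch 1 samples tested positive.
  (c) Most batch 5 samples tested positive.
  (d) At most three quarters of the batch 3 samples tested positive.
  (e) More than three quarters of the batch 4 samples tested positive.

(a) batch 2: |A| = 6, |A ∩ B| = 3; needs |A ∩ B| / |A| < 3/5 — true.
(b) batch 1: |A| = 5, |A ∩ B| = 3; needs |A ∩ B| ≥ |A ∖ B| — true.
(c) batch 5: |A| = 8, |A ∩ B| = 4; needs |A ∩ B| > |A ∖ B| — false.
(d) batch 3: |A| = 5, |A ∩ B| = 3; needs |A ∩ B| / |A| ≤ 3/4 — true.
(e) batch 4: |A| = 8, |A ∩ B| = 7; needs |A ∩ B| / |A| > 3/4 — true.

4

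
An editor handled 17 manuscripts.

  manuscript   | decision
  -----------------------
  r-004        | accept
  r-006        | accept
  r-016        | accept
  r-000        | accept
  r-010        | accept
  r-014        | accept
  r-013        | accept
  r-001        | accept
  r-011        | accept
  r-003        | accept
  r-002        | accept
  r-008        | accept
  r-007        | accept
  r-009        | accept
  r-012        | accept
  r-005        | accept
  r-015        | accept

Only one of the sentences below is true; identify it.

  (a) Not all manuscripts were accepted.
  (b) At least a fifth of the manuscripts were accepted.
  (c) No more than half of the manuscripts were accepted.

|A| = 17, |A ∩ B| = 17, |A ∖ B| = 0.
(a) requires A ⊄ B (|A ∖ B| ≥ 1): false.
(b) requires |A ∩ B| / |A| ≥ 1/5: true.
(c) requires |A ∩ B| ≤ |A ∖ B|: false.

(b)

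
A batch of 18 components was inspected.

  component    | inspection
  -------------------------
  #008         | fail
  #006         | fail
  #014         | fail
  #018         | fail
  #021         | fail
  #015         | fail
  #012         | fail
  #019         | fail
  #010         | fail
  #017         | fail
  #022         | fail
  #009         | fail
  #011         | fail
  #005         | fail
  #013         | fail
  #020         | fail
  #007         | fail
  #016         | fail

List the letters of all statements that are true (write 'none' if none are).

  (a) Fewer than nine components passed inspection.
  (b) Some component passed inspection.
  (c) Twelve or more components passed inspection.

|A| = 18, |A ∩ B| = 0, |A ∖ B| = 18.
(a) |A ∩ B| < 9: holds.
(b) A ∩ B ≠ ∅ (|A ∩ B| ≥ 1): fails.
(c) |A ∩ B| ≥ 12: fails.

(a)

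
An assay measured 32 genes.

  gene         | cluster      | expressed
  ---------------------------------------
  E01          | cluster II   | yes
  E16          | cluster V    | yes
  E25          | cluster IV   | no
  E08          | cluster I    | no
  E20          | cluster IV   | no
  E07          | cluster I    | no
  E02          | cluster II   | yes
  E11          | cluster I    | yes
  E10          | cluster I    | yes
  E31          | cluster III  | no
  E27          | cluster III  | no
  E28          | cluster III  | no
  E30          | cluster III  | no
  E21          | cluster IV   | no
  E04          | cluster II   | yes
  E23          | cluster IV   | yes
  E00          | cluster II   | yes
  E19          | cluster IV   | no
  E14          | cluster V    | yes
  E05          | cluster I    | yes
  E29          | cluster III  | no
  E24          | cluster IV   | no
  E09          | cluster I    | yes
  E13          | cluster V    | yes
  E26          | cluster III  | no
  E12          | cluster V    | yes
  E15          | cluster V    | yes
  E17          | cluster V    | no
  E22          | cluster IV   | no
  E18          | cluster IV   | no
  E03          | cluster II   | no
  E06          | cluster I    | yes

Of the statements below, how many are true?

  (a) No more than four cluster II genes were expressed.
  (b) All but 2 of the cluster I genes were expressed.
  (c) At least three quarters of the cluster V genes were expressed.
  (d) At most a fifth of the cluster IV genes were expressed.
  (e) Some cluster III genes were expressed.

(a) cluster II: |A| = 5, |A ∩ B| = 4; needs |A ∩ B| ≤ 4 — true.
(b) cluster I: |A| = 7, |A ∩ B| = 5; needs |A ∖ B| = 2 — true.
(c) cluster V: |A| = 6, |A ∩ B| = 5; needs |A ∩ B| / |A| ≥ 3/4 — true.
(d) cluster IV: |A| = 8, |A ∩ B| = 1; needs |A ∩ B| / |A| ≤ 1/5 — true.
(e) cluster III: |A| = 6, |A ∩ B| = 0; needs A ∩ B ≠ ∅ (|A ∩ B| ≥ 1) — false.

4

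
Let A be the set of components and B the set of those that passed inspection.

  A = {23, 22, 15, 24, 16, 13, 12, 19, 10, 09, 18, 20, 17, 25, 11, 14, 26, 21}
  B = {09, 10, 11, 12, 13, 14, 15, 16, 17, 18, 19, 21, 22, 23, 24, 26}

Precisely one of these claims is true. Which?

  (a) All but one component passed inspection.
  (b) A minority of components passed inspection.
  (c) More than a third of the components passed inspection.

(c)

|A| = 18, |A ∩ B| = 16, |A ∖ B| = 2.
(a) requires |A ∖ B| = 1: false.
(b) requires |A ∩ B| < |A ∖ B|: false.
(c) requires |A ∩ B| / |A| > 1/3: true.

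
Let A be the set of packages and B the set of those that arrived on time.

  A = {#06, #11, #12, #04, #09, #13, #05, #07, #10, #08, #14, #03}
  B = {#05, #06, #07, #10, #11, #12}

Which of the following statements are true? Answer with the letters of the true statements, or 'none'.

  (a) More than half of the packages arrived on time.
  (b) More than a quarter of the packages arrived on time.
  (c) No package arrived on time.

|A| = 12, |A ∩ B| = 6, |A ∖ B| = 6.
(a) |A ∩ B| > |A ∖ B|: fails.
(b) |A ∩ B| / |A| > 1/4: holds.
(c) A ∩ B = ∅ (|A ∩ B| = 0): fails.

(b)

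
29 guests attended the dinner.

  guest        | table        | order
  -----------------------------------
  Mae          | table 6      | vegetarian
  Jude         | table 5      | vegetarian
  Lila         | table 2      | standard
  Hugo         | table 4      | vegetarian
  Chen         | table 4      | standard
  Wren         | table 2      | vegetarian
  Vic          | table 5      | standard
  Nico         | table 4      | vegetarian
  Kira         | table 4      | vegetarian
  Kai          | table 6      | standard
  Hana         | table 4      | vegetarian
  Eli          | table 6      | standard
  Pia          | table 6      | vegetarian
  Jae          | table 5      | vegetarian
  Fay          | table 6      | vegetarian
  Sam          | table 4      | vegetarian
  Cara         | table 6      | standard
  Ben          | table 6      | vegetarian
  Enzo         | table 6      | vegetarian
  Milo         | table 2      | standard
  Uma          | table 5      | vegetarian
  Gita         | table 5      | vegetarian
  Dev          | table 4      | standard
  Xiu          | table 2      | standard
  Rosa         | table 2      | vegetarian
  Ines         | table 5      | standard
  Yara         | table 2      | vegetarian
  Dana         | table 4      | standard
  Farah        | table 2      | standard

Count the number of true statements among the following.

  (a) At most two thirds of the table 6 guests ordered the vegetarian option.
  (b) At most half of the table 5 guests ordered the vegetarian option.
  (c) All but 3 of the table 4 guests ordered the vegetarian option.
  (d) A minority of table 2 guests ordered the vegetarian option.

(a) table 6: |A| = 8, |A ∩ B| = 5; needs |A ∩ B| / |A| ≤ 2/3 — true.
(b) table 5: |A| = 6, |A ∩ B| = 4; needs |A ∩ B| ≤ |A ∖ B| — false.
(c) table 4: |A| = 8, |A ∩ B| = 5; needs |A ∖ B| = 3 — true.
(d) table 2: |A| = 7, |A ∩ B| = 3; needs |A ∩ B| < |A ∖ B| — true.

3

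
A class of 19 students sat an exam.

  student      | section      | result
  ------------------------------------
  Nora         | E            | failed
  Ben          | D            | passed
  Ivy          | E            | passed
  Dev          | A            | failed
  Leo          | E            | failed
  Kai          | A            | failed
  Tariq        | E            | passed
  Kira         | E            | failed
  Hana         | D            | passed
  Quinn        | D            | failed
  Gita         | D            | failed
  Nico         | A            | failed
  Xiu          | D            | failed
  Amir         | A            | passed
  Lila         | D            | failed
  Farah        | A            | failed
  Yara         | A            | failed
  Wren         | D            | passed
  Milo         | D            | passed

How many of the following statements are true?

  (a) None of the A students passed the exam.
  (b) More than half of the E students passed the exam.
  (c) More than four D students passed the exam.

0

(a) A: |A| = 6, |A ∩ B| = 1; needs A ∩ B = ∅ (|A ∩ B| = 0) — false.
(b) E: |A| = 5, |A ∩ B| = 2; needs |A ∩ B| > |A ∖ B| — false.
(c) D: |A| = 8, |A ∩ B| = 4; needs |A ∩ B| > 4 — false.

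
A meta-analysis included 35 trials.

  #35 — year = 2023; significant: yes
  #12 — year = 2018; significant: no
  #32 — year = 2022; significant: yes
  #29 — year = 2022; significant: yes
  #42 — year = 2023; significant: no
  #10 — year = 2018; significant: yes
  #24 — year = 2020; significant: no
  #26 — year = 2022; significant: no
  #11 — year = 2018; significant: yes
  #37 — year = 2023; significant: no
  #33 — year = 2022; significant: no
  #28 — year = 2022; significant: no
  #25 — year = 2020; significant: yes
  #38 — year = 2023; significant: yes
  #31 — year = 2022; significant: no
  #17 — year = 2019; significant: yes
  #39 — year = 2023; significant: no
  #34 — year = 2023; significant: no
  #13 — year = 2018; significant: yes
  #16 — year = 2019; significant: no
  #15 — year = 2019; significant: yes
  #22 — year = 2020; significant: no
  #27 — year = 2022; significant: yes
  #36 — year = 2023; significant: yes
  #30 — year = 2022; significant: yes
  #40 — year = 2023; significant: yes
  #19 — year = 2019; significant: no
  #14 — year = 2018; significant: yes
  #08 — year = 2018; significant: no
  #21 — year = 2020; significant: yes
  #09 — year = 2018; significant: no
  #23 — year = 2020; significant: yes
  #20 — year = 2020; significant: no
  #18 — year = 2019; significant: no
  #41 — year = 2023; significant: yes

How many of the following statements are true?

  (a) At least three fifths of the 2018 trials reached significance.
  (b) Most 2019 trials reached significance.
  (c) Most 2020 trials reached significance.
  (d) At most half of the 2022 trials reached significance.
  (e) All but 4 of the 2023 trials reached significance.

(a) 2018: |A| = 7, |A ∩ B| = 4; needs |A ∩ B| / |A| ≥ 3/5 — false.
(b) 2019: |A| = 5, |A ∩ B| = 2; needs |A ∩ B| > |A ∖ B| — false.
(c) 2020: |A| = 6, |A ∩ B| = 3; needs |A ∩ B| > |A ∖ B| — false.
(d) 2022: |A| = 8, |A ∩ B| = 4; needs |A ∩ B| ≤ |A ∖ B| — true.
(e) 2023: |A| = 9, |A ∩ B| = 5; needs |A ∖ B| = 4 — true.

2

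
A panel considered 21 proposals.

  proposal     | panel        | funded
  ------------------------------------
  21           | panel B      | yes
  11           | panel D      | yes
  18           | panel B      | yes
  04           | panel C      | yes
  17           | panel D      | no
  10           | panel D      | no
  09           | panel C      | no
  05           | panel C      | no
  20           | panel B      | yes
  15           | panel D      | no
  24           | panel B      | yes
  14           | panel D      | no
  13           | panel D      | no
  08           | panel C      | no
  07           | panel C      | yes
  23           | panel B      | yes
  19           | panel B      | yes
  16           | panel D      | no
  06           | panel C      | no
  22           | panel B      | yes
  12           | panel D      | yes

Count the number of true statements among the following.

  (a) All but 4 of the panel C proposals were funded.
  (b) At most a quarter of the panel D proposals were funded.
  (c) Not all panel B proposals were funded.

(a) panel C: |A| = 6, |A ∩ B| = 2; needs |A ∖ B| = 4 — true.
(b) panel D: |A| = 8, |A ∩ B| = 2; needs |A ∩ B| / |A| ≤ 1/4 — true.
(c) panel B: |A| = 7, |A ∩ B| = 7; needs A ⊄ B (|A ∖ B| ≥ 1) — false.

2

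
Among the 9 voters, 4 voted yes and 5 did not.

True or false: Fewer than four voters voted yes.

False

'Fewer than four voters voted yes' holds iff |A ∩ B| < 4.
|A| = 9, |A ∩ B| = 4, |A ∖ B| = 5.
|A ∩ B| = 4, so the statement is false.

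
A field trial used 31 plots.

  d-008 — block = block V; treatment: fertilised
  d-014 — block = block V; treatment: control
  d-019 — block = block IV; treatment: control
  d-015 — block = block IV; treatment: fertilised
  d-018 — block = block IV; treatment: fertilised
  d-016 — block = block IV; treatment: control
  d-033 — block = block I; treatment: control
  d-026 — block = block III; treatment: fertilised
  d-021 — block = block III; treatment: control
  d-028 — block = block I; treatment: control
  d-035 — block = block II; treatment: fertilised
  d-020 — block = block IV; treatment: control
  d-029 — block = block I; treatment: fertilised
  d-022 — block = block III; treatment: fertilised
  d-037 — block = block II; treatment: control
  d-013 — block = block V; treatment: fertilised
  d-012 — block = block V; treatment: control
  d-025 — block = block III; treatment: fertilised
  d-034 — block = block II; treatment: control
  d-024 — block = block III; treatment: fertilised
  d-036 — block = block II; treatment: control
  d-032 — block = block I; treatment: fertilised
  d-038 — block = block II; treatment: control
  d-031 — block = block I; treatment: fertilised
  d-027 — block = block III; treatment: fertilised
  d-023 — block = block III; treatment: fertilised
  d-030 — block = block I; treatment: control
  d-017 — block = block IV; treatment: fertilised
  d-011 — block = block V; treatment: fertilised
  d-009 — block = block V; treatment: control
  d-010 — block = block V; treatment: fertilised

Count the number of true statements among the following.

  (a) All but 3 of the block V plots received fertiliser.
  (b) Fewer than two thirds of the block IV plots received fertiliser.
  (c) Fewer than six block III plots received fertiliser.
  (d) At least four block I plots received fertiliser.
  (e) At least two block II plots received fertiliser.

2

(a) block V: |A| = 7, |A ∩ B| = 4; needs |A ∖ B| = 3 — true.
(b) block IV: |A| = 6, |A ∩ B| = 3; needs |A ∩ B| / |A| < 2/3 — true.
(c) block III: |A| = 7, |A ∩ B| = 6; needs |A ∩ B| < 6 — false.
(d) block I: |A| = 6, |A ∩ B| = 3; needs |A ∩ B| ≥ 4 — false.
(e) block II: |A| = 5, |A ∩ B| = 1; needs |A ∩ B| ≥ 2 — false.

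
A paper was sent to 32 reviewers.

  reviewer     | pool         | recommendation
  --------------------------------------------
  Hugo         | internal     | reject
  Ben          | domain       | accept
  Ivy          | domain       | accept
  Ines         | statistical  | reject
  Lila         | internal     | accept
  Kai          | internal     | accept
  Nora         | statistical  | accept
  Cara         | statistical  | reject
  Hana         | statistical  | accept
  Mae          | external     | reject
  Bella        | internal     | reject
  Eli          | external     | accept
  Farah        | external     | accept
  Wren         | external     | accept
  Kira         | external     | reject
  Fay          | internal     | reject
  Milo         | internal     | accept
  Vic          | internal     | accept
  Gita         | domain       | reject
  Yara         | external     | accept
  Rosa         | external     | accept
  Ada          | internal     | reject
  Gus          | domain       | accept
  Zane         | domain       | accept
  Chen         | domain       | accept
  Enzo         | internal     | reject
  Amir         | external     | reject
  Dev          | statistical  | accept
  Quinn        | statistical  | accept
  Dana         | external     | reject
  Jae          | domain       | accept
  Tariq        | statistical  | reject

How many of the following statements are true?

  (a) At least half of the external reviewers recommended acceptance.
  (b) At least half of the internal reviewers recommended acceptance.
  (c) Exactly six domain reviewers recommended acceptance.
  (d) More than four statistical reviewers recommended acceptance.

2

(a) external: |A| = 9, |A ∩ B| = 5; needs |A ∩ B| ≥ |A ∖ B| — true.
(b) internal: |A| = 9, |A ∩ B| = 4; needs |A ∩ B| ≥ |A ∖ B| — false.
(c) domain: |A| = 7, |A ∩ B| = 6; needs |A ∩ B| = 6 — true.
(d) statistical: |A| = 7, |A ∩ B| = 4; needs |A ∩ B| > 4 — false.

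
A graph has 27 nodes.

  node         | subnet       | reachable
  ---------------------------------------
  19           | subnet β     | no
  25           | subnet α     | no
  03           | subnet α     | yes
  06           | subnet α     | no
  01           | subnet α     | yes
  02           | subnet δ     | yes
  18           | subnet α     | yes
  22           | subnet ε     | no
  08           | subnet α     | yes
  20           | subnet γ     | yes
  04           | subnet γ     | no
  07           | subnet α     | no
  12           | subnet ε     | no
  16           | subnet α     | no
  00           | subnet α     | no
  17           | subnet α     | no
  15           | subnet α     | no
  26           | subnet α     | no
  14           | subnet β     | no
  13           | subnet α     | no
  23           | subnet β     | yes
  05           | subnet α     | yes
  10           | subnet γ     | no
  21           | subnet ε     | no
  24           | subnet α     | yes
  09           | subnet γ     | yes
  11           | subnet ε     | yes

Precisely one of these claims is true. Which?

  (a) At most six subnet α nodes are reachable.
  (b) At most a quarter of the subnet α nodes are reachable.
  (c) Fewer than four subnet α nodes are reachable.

(a)

|A| = 15, |A ∩ B| = 6, |A ∖ B| = 9.
(a) requires |A ∩ B| ≤ 6: true.
(b) requires |A ∩ B| / |A| ≤ 1/4: false.
(c) requires |A ∩ B| < 4: false.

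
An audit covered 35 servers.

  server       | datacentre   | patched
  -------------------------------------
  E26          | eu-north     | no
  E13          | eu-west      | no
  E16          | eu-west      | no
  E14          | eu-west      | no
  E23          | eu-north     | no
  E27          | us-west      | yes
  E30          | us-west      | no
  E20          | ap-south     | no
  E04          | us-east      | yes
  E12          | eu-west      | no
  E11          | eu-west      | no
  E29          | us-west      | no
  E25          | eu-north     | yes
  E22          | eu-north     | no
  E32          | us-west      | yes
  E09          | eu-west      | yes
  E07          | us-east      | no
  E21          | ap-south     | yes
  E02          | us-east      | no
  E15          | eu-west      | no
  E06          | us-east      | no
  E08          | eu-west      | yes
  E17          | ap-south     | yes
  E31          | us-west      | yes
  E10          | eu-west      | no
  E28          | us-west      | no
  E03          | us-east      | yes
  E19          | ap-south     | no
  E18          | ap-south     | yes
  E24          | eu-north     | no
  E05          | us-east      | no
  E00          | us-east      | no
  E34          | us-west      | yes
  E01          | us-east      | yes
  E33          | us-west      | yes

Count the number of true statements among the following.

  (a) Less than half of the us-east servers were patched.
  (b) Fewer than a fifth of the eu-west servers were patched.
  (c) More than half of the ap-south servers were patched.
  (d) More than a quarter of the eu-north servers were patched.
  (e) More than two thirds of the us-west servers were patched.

2

(a) us-east: |A| = 8, |A ∩ B| = 3; needs |A ∩ B| < |A ∖ B| — true.
(b) eu-west: |A| = 9, |A ∩ B| = 2; needs |A ∩ B| / |A| < 1/5 — false.
(c) ap-south: |A| = 5, |A ∩ B| = 3; needs |A ∩ B| > |A ∖ B| — true.
(d) eu-north: |A| = 5, |A ∩ B| = 1; needs |A ∩ B| / |A| > 1/4 — false.
(e) us-west: |A| = 8, |A ∩ B| = 5; needs |A ∩ B| / |A| > 2/3 — false.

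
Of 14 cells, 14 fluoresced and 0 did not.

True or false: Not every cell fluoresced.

False

'Not every cell fluoresced' holds iff A ⊄ B (|A ∖ B| ≥ 1).
|A| = 14, |A ∩ B| = 14, |A ∖ B| = 0.
So the statement is false.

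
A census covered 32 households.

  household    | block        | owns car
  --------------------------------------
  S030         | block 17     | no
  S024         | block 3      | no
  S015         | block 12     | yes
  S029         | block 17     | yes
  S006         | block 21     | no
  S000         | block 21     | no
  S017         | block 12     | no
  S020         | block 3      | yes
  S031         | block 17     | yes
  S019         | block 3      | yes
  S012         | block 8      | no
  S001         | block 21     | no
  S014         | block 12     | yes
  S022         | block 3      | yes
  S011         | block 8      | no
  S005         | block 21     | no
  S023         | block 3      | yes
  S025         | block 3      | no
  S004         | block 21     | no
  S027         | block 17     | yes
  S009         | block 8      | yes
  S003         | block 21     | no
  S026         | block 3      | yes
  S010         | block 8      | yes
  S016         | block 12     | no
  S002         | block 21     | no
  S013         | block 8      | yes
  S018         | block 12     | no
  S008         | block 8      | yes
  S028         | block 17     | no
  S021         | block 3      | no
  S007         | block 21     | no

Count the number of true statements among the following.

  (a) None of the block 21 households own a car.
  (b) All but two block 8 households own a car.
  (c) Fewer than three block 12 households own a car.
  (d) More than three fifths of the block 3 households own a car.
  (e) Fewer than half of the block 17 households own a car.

(a) block 21: |A| = 8, |A ∩ B| = 0; needs A ∩ B = ∅ (|A ∩ B| = 0) — true.
(b) block 8: |A| = 6, |A ∩ B| = 4; needs |A ∖ B| = 2 — true.
(c) block 12: |A| = 5, |A ∩ B| = 2; needs |A ∩ B| < 3 — true.
(d) block 3: |A| = 8, |A ∩ B| = 5; needs |A ∩ B| / |A| > 3/5 — true.
(e) block 17: |A| = 5, |A ∩ B| = 3; needs |A ∩ B| < |A ∖ B| — false.

4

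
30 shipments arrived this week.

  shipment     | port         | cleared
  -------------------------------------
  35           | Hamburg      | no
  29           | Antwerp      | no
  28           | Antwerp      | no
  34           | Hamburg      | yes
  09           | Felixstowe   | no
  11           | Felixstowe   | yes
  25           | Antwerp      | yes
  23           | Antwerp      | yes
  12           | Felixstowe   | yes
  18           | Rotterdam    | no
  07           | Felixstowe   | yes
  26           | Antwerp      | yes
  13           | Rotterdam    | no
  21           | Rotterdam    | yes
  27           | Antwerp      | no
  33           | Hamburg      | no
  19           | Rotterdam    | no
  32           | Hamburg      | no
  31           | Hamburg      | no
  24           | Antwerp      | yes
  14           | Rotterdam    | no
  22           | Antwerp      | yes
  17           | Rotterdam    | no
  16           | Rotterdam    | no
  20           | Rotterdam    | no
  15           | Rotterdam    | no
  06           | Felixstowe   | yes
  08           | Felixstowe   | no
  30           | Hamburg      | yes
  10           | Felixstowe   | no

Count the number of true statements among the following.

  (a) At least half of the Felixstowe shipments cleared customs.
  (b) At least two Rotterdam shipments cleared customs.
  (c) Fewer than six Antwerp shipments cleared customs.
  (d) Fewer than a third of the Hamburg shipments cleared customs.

2

(a) Felixstowe: |A| = 7, |A ∩ B| = 4; needs |A ∩ B| ≥ |A ∖ B| — true.
(b) Rotterdam: |A| = 9, |A ∩ B| = 1; needs |A ∩ B| ≥ 2 — false.
(c) Antwerp: |A| = 8, |A ∩ B| = 5; needs |A ∩ B| < 6 — true.
(d) Hamburg: |A| = 6, |A ∩ B| = 2; needs |A ∩ B| / |A| < 1/3 — false.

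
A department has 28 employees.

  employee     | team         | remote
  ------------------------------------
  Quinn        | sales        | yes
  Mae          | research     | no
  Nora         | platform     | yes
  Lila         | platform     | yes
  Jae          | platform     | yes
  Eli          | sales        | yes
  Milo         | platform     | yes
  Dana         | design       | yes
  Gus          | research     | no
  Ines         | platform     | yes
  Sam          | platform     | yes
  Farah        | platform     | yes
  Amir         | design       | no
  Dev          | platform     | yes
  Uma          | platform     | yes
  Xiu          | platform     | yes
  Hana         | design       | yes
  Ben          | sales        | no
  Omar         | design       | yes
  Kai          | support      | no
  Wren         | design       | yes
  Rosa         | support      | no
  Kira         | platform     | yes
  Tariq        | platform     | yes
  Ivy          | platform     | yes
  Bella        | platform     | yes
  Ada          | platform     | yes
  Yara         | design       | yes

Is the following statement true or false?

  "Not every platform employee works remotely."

Truth condition: A ⊄ B (|A ∖ B| ≥ 1).
|A| = 15, |A ∩ B| = 15, |A ∖ B| = 0.
So the statement is false.

False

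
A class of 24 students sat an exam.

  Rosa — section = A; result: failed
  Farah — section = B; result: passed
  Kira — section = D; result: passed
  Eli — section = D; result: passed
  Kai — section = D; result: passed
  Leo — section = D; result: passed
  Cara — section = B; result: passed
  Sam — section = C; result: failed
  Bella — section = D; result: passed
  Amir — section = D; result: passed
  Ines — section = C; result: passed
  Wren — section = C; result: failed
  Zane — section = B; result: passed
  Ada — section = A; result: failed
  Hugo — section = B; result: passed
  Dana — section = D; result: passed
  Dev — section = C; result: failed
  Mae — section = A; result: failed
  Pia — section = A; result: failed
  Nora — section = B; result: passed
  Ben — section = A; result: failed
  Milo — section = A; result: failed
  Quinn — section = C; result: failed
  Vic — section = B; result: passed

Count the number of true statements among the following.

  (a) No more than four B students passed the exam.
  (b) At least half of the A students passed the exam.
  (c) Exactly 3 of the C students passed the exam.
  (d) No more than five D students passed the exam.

(a) B: |A| = 6, |A ∩ B| = 6; needs |A ∩ B| ≤ 4 — false.
(b) A: |A| = 6, |A ∩ B| = 0; needs |A ∩ B| ≥ |A ∖ B| — false.
(c) C: |A| = 5, |A ∩ B| = 1; needs |A ∩ B| = 3 — false.
(d) D: |A| = 7, |A ∩ B| = 7; needs |A ∩ B| ≤ 5 — false.

0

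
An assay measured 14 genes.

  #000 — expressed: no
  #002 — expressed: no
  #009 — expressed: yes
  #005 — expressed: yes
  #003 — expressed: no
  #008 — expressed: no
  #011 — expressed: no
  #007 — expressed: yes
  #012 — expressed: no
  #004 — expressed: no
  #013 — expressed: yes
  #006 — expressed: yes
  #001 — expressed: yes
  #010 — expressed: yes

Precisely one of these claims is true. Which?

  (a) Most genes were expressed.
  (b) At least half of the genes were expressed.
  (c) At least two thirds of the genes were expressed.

|A| = 14, |A ∩ B| = 7, |A ∖ B| = 7.
(a) requires |A ∩ B| > |A ∖ B|: false.
(b) requires |A ∩ B| ≥ |A ∖ B|: true.
(c) requires |A ∩ B| / |A| ≥ 2/3: false.

(b)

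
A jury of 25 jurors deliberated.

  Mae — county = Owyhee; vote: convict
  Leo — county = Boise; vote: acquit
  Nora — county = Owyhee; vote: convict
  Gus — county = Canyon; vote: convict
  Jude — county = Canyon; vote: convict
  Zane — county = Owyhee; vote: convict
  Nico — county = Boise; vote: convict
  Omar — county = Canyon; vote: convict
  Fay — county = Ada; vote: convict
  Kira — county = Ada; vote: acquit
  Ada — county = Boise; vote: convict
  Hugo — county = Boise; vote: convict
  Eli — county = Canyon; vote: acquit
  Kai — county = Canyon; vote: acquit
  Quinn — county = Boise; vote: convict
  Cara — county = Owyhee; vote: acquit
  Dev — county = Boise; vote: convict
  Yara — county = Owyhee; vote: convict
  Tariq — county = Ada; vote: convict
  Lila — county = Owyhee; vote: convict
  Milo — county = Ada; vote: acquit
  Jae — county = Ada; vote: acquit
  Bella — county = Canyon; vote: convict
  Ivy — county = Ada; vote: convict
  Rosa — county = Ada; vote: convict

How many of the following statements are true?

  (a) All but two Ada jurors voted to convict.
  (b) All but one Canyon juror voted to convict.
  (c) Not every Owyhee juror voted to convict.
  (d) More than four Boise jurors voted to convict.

(a) Ada: |A| = 7, |A ∩ B| = 4; needs |A ∖ B| = 2 — false.
(b) Canyon: |A| = 6, |A ∩ B| = 4; needs |A ∖ B| = 1 — false.
(c) Owyhee: |A| = 6, |A ∩ B| = 5; needs A ⊄ B (|A ∖ B| ≥ 1) — true.
(d) Boise: |A| = 6, |A ∩ B| = 5; needs |A ∩ B| > 4 — true.

2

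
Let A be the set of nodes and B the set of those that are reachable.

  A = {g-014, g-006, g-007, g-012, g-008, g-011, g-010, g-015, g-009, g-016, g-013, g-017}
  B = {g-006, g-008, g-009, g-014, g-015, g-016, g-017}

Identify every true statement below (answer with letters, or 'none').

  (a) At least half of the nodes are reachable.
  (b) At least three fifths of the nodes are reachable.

|A| = 12, |A ∩ B| = 7, |A ∖ B| = 5.
(a) |A ∩ B| ≥ |A ∖ B|: holds.
(b) |A ∩ B| / |A| ≥ 3/5: fails.

(a)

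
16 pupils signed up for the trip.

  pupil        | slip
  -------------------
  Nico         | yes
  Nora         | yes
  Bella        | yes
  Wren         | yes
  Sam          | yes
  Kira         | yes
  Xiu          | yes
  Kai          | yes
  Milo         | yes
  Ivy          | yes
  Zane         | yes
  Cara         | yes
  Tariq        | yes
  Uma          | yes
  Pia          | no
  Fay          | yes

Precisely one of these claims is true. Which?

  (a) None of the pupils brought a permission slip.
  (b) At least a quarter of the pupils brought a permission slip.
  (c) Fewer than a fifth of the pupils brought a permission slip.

|A| = 16, |A ∩ B| = 15, |A ∖ B| = 1.
(a) requires A ∩ B = ∅ (|A ∩ B| = 0): false.
(b) requires |A ∩ B| / |A| ≥ 1/4: true.
(c) requires |A ∩ B| / |A| < 1/5: false.

(b)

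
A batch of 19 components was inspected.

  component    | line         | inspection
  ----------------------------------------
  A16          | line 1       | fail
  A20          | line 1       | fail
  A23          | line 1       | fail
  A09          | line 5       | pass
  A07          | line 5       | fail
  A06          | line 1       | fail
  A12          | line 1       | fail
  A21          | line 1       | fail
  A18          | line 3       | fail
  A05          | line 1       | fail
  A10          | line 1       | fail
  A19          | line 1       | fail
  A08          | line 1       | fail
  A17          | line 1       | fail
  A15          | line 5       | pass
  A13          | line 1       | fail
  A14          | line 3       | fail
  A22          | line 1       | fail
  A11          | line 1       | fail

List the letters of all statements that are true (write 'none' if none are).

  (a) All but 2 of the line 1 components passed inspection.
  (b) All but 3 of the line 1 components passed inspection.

|A| = 14, |A ∩ B| = 0, |A ∖ B| = 14.
(a) |A ∖ B| = 2: fails.
(b) |A ∖ B| = 3: fails.

none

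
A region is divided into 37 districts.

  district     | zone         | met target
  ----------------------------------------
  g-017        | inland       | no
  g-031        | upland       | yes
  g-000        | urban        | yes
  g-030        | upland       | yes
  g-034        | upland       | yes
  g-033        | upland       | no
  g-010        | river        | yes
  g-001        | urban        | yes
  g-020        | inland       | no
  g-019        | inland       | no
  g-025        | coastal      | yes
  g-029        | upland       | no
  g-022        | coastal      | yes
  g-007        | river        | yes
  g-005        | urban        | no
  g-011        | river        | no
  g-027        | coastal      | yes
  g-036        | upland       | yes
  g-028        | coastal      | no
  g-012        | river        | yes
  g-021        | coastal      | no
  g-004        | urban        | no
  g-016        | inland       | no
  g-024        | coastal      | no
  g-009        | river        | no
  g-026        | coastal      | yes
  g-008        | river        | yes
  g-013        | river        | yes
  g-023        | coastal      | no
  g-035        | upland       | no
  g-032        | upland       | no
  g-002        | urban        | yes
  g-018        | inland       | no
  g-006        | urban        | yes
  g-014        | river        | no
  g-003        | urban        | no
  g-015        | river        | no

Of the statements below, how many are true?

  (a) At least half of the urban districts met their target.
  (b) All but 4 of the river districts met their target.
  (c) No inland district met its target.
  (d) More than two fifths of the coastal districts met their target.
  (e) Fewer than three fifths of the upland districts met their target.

5

(a) urban: |A| = 7, |A ∩ B| = 4; needs |A ∩ B| ≥ |A ∖ B| — true.
(b) river: |A| = 9, |A ∩ B| = 5; needs |A ∖ B| = 4 — true.
(c) inland: |A| = 5, |A ∩ B| = 0; needs A ∩ B = ∅ (|A ∩ B| = 0) — true.
(d) coastal: |A| = 8, |A ∩ B| = 4; needs |A ∩ B| / |A| > 2/5 — true.
(e) upland: |A| = 8, |A ∩ B| = 4; needs |A ∩ B| / |A| < 3/5 — true.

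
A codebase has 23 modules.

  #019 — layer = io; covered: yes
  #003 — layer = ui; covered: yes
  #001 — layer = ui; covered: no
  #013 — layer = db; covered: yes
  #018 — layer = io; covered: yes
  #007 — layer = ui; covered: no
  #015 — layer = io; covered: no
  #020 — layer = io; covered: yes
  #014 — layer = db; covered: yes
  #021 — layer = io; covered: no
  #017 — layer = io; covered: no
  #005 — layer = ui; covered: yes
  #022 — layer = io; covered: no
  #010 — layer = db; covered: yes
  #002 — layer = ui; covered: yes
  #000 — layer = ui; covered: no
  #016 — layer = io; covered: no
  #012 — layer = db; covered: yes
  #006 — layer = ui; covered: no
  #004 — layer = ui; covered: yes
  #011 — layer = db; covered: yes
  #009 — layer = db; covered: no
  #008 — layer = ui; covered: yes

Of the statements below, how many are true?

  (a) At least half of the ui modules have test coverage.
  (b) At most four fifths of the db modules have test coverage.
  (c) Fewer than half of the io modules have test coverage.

2

(a) ui: |A| = 9, |A ∩ B| = 5; needs |A ∩ B| ≥ |A ∖ B| — true.
(b) db: |A| = 6, |A ∩ B| = 5; needs |A ∩ B| / |A| ≤ 4/5 — false.
(c) io: |A| = 8, |A ∩ B| = 3; needs |A ∩ B| < |A ∖ B| — true.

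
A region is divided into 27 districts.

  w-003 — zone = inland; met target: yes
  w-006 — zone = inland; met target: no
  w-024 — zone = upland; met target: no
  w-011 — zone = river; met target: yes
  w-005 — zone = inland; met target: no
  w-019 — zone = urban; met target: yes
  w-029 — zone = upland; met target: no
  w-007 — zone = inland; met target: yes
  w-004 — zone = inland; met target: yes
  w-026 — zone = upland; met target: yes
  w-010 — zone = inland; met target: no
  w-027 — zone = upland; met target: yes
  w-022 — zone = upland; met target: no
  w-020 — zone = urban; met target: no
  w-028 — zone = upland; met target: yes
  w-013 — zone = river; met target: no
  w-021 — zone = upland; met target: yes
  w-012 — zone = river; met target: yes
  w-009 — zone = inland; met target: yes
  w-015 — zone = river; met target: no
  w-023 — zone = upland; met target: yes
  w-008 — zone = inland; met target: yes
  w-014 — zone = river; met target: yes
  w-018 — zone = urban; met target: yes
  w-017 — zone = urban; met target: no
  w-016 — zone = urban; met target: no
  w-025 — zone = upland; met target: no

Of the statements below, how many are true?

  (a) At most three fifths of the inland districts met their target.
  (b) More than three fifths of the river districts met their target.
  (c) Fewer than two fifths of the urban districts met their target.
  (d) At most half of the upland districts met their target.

0

(a) inland: |A| = 8, |A ∩ B| = 5; needs |A ∩ B| / |A| ≤ 3/5 — false.
(b) river: |A| = 5, |A ∩ B| = 3; needs |A ∩ B| / |A| > 3/5 — false.
(c) urban: |A| = 5, |A ∩ B| = 2; needs |A ∩ B| / |A| < 2/5 — false.
(d) upland: |A| = 9, |A ∩ B| = 5; needs |A ∩ B| ≤ |A ∖ B| — false.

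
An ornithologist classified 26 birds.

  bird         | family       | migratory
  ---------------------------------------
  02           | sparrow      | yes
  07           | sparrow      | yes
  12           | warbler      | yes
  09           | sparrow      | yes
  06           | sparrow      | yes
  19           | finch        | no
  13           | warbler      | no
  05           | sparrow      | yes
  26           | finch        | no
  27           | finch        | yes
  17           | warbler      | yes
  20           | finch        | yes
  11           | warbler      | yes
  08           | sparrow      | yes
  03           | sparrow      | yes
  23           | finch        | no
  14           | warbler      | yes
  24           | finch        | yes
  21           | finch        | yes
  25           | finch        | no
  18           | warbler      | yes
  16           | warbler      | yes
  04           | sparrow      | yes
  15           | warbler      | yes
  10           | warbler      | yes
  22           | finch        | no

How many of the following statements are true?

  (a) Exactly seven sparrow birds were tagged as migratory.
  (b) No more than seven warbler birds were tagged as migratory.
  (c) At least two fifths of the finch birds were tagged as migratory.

(a) sparrow: |A| = 8, |A ∩ B| = 8; needs |A ∩ B| = 7 — false.
(b) warbler: |A| = 9, |A ∩ B| = 8; needs |A ∩ B| ≤ 7 — false.
(c) finch: |A| = 9, |A ∩ B| = 4; needs |A ∩ B| / |A| ≥ 2/5 — true.

1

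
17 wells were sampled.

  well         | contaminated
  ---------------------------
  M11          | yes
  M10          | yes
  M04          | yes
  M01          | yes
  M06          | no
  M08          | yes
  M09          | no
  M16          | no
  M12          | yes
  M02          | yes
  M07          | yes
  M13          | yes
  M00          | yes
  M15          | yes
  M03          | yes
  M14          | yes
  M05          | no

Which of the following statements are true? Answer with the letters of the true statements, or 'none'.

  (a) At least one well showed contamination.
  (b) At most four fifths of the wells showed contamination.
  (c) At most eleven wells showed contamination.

|A| = 17, |A ∩ B| = 13, |A ∖ B| = 4.
(a) A ∩ B ≠ ∅ (|A ∩ B| ≥ 1): holds.
(b) |A ∩ B| / |A| ≤ 4/5: holds.
(c) |A ∩ B| ≤ 11: fails.

(a), (b)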